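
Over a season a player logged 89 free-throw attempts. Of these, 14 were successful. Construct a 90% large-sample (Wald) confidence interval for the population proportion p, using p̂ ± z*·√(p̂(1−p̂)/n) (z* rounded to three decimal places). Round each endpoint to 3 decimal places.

The sample proportion is 14/89 = 0.15730.
SE = √(p̂(1−p̂)/n) = √(0.132559/89) = 0.038593.
For 90% confidence, z* = 1.645.
Margin of error: 1.645 × 0.038593 = 0.06349.
Interval: 0.15730 ± 0.06349 → (0.094, 0.221).

(0.094, 0.221)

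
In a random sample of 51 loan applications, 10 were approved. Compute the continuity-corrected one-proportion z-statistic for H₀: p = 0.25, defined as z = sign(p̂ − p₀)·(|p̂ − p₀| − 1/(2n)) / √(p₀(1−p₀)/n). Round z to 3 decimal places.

z = -0.728

The sample proportion is 10/51 = 0.19608. p̂ − p₀ = -0.053922.
1/(2n) = 0.009804.
Corrected numerator: |-0.053922| − 0.009804 = 0.044118.
Null standard error: √(0.25·0.75/51) = √0.003676471 = 0.060634.
z = −0.044118/0.060634 = -0.728.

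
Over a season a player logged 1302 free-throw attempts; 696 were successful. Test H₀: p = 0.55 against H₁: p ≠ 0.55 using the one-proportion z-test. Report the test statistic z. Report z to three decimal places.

z = -1.120

p̂ = 696/1302 = 0.53456.
Under H₀, SE = √(p₀(1−p₀)/n) = √(0.55·0.45/1302) = √0.000190092 = 0.013787.
Test statistic: z = -0.01544/0.013787 = -1.120.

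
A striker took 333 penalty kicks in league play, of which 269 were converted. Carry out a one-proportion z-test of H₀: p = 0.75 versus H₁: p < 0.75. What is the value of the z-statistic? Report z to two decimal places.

z = 2.44

Sample proportion p̂ = 269/333 = 0.80781.
Null standard error: √(0.75·0.25/333) = √0.000563063 = 0.023729.
z = (p̂ − p₀)/SE = (0.80781 − 0.75)/0.023729 = 2.44.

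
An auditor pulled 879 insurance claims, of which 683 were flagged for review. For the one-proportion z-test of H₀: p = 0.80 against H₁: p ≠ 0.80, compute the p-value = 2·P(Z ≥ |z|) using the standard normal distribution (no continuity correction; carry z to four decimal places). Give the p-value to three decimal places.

p-value = 0.089

The sample proportion is 683/879 = 0.77702.
SE₀ = √(0.80·0.20/879) = 0.013492.
Test statistic (full precision, shown to 4 dp): z = (683/879 − 0.80)/SE₀ ≈ -1.7033.
p-value = 2·P(Z ≥ |z|) with z = -1.7033 → 0.089.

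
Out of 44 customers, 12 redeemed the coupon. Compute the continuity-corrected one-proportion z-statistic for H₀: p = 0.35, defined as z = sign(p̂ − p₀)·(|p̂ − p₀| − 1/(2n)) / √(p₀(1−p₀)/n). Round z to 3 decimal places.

z = -0.917

p̂ = 12/44 = 0.27273. p̂ − p₀ = -0.077273.
Continuity correction 1/(2n) = 1/88 = 0.011364.
Corrected numerator: |-0.077273| − 0.011364 = 0.065909.
Under H₀, SE = √(p₀(1−p₀)/n) = √(0.35·0.65/44) = √0.005170455 = 0.071906.
z = (−)0.065909/0.071906 = -0.917.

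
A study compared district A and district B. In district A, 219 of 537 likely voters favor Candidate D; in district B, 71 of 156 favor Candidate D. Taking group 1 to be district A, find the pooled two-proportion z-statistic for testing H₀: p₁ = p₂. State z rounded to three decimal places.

z = -1.054

p̂₁ = 219/537 = 0.40782, p̂₂ = 71/156 = 0.45513.
Pooling: p̂ = 290/693 = 0.41847.
SE = √[p̂(1−p̂)(1/n₁+1/n₂)] = √[0.41847·0.58153·(1/537+1/156)] ≈ 0.044868.
z = (p̂₁ − p̂₂)/SE = (0.40782 − 0.45513)/0.044868 = -0.04731/0.044868 = -1.054.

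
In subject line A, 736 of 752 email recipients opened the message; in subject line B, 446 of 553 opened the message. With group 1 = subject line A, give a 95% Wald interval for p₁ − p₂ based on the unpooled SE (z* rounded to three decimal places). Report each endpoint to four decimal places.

p̂₁ = 736/752 = 0.97872, p̂₂ = 446/553 = 0.80651; p̂₁ − p̂₂ = 0.17221.
Unpooled SE = √(p̂₁(1−p̂₁)/n₁ + p̂₂(1−p̂₂)/n₂) = √(0.000027691 + 0.000282191) = 0.017603.
z* = 1.960 at the 95% level. Margin = 1.960·0.017603 = 0.03450.
CI: 0.17221 ± 0.03450 = (0.1377, 0.2067).

(0.1377, 0.2067)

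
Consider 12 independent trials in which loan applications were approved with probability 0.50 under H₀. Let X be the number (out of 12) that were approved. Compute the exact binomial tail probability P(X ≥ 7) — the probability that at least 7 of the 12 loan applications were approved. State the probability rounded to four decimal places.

P = 0.3872

X ~ Binomial(n=12, p=0.50).
P(X ≥ 7) = Σ_{j=7}^{12} C(12,j)·0.50^j·0.50^{12−j}.
= 0.193359 + 0.120850 + 0.053711 + 0.016113 + 0.002930 + 0.000244 = 0.3872.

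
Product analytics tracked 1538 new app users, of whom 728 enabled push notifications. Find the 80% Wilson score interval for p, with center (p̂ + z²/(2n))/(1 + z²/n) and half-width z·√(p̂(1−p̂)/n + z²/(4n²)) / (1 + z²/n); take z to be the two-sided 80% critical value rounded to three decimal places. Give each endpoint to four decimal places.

p̂ = 728/1538 = 0.47334; z = 1.282, so z² = 1.643524.
Denominator 1 + z²/n = 1 + 1.643524/1538 = 1.001069.
Adjusted center: (0.47334 + z²/(2n))/1.001069 = 0.47337.
Radicand: p̂(1−p̂)/n + z²/(4n²) = 0.000162087 + 0.000000174 = 0.000162261.
Half-width = 1.282·√0.000162261/1.001069 = 0.01631.
CI: 0.47337 ± 0.01631 = (0.4571, 0.4897).

(0.4571, 0.4897)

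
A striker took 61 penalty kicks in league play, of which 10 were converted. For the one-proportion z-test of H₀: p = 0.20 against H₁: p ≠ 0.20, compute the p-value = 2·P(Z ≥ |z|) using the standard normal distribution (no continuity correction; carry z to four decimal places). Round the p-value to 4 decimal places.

The sample proportion is 10/61 = 0.16393.
Null standard error: √(0.20·0.80/61) = √0.002622951 = 0.051215.
Test statistic (full precision, shown to 4 dp): z = (10/61 − 0.20)/SE₀ ≈ -0.7042.
From the standard normal, 2·P(Z ≥ |z|) = 0.4813.

p-value = 0.4813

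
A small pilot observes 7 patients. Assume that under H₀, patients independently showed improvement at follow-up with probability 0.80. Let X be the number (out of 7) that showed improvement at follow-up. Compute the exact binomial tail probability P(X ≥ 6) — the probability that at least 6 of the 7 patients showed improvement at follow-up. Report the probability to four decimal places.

X is binomial with n = 7 and p = 0.80.
P(X ≥ 6) = C(7,6)·0.80^6·0.20^1 + C(7,7)·0.80^7·0.20^0.
= 0.367002 + 0.209715 = 0.5767.

P = 0.5767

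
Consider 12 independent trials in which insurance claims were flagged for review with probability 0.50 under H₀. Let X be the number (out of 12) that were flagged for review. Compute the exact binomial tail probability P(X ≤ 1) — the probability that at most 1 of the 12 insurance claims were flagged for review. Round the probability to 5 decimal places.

X is binomial with n = 12 and p = 0.50.
P(X ≤ 1) = C(12,0)·0.50^0·0.50^12 + C(12,1)·0.50^1·0.50^11.
= 0.000244 + 0.002930 = 0.00317.

P = 0.00317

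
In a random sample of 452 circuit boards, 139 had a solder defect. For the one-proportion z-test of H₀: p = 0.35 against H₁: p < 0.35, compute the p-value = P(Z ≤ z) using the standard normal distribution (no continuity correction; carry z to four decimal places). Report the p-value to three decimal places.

p-value = 0.029

p̂ = 139/452 = 0.30752.
SE₀ = √(0.35·0.65/452) = 0.022435.
z = (p̂ − p₀)/SE = (139/452 − 0.35)/0.022435 ≈ -1.8934.
From the standard normal, P(Z ≤ z) = 0.029.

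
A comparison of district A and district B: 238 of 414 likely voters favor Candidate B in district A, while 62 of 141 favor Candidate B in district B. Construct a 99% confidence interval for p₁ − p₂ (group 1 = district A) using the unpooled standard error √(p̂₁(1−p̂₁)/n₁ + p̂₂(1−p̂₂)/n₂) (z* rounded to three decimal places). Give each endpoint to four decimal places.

p̂₁ = 0.57488, p̂₂ = 0.43972, so the observed difference is 0.13516.
SE = √(0.000590322 + 0.001747276) = √0.002337598 = 0.048349.
z* = 2.576 at the 99% level. Margin of error = 0.12455.
So the interval runs from 0.0106 to 0.2597.

(0.0106, 0.2597)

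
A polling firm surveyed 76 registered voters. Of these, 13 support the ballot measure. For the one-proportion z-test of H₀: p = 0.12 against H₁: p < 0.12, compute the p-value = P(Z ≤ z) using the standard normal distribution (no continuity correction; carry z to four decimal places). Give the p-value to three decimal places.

Sample proportion p̂ = 13/76 = 0.17105.
Under H₀, SE = √(p₀(1−p₀)/n) = √(0.12·0.88/76) = √0.001389474 = 0.037276.
Test statistic (full precision, shown to 4 dp): z = (13/76 − 0.12)/SE₀ ≈ 1.3696.
From the standard normal, P(Z ≤ z) = 0.915.

p-value = 0.915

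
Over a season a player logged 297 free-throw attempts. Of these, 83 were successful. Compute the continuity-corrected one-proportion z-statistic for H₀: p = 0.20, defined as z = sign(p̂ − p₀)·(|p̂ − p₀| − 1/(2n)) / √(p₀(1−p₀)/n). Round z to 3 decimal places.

With x = 83 successes in n = 297, p̂ = 0.27946. p̂ − p₀ = 0.079461.
Continuity correction 1/(2n) = 1/594 = 0.001684.
Corrected numerator: |0.079461| − 0.001684 = 0.077777.
SE₀ = √(0.20·0.80/297) = 0.023210.
z = (+)0.077777/0.023210 = 3.351.

z = 3.351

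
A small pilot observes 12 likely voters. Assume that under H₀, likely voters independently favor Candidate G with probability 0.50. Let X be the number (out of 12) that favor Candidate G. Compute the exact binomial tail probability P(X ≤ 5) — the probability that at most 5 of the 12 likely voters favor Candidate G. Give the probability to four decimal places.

X ~ Binomial(n=12, p=0.50).
P(X ≤ 5) = Σ_{j=0}^{5} C(12,j)·0.50^j·0.50^{12−j}.
= 0.000244 + 0.002930 + 0.016113 + 0.053711 + 0.120850 + 0.193359 = 0.3872.

P = 0.3872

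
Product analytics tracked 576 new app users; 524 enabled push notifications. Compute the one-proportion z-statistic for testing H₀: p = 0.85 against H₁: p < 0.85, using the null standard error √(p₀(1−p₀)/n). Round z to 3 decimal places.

The sample proportion is 524/576 = 0.90972.
Null standard error: √(0.85·0.15/576) = √0.000221354 = 0.014878.
Test statistic: z = 0.05972/0.014878 = 4.014.

z = 4.014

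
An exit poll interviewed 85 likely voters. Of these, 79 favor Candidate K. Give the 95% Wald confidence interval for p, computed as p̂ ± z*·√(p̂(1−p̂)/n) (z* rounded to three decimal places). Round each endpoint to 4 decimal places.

With x = 79 successes in n = 85, p̂ = 0.92941.
SE = √(p̂(1−p̂)/n) = √(0.065606/85) = 0.027782.
For 95% confidence, z* = 1.960.
Margin of error: 1.960 × 0.027782 = 0.05445.
CI: 0.92941 ± 0.05445 = (0.8750, 0.9839).

(0.8750, 0.9839)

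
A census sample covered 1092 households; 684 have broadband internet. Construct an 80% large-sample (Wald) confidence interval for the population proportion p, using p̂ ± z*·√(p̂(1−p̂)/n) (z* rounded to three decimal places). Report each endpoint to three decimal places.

Sample proportion p̂ = 684/1092 = 0.62637.
Standard error of p̂: √(0.234030/1092) = √0.000214313 = 0.014639.
z* = 1.282 at the 80% level.
Margin of error: 1.282 × 0.014639 = 0.01877.
CI: 0.62637 ± 0.01877 = (0.608, 0.645).

(0.608, 0.645)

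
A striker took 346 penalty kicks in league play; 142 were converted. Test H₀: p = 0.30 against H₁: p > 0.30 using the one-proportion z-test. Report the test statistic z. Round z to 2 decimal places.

With x = 142 successes in n = 346, p̂ = 0.41040.
Under H₀, SE = √(p₀(1−p₀)/n) = √(0.30·0.70/346) = √0.000606936 = 0.024636.
Test statistic: z = 0.11040/0.024636 = 4.48.

z = 4.48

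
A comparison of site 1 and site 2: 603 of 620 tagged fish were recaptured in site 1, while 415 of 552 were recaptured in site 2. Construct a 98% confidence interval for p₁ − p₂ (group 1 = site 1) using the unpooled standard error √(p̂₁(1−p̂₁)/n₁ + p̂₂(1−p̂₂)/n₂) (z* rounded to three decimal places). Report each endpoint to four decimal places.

p̂₁ = 603/620 = 0.97258, p̂₂ = 415/552 = 0.75181; p̂₁ − p̂₂ = 0.22077.
Unpooled SE = √(p̂₁(1−p̂₁)/n₁ + p̂₂(1−p̂₂)/n₂) = √(0.000043012 + 0.000338027) = 0.019520.
z* = 2.326 at the 98% level. Margin of error = 0.04540.
So the interval runs from 0.1754 to 0.2662.

(0.1754, 0.2662)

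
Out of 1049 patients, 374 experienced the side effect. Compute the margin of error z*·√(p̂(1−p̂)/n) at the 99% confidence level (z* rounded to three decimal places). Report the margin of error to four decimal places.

Sample proportion p̂ = 374/1049 = 0.35653.
SE = √(p̂(1−p̂)/n) = √(0.229416/1049) = 0.014789.
z* = 2.576 at the 99% level.
So ME = 0.0381.

ME = 0.0381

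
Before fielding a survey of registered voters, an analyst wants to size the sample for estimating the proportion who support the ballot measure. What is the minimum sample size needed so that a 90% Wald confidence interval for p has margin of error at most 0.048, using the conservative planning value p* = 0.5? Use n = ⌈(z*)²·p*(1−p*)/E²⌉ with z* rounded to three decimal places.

For 90% confidence, z* = 1.645.
p*(1−p*) = 0.2500.
Required n before rounding: 2.706025 × 0.2500 / 0.048² = 293.623.
⌈293.623⌉ = 294.

n = 294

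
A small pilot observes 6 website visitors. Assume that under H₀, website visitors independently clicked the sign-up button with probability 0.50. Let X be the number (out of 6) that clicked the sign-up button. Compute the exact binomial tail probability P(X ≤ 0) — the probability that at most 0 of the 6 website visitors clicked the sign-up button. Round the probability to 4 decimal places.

X is binomial with n = 6 and p = 0.50.
P(X ≤ 0) = C(6,0)·0.50^0·0.50^6.
= 0.015625 = 0.0156.

P = 0.0156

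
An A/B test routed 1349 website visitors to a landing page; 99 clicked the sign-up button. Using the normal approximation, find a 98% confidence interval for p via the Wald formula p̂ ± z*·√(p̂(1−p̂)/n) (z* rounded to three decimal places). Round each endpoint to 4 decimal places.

(0.0569, 0.0899)

The sample proportion is 99/1349 = 0.07339.
SE = √(p̂(1−p̂)/n) = √(0.068002/1349) = 0.007100.
z* = 2.326 at the 98% level.
Margin of error: 2.326 × 0.007100 = 0.01651.
CI: 0.07339 ± 0.01651 = (0.0569, 0.0899).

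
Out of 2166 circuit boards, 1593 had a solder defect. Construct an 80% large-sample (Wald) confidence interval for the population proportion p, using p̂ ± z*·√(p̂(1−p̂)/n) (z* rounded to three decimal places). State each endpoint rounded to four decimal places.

p̂ = 1593/2166 = 0.73546.
Standard error of p̂: √(0.194560/2166) = √0.000089825 = 0.009478.
The 80% critical value is z* = 1.282.
Margin = 1.282·0.009478 = 0.01215.
So the interval runs from 0.7233 to 0.7476.

(0.7233, 0.7476)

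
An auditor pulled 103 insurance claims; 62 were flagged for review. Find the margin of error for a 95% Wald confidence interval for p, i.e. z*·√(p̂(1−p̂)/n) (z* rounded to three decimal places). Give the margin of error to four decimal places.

Sample proportion p̂ = 62/103 = 0.60194.
Standard error of p̂: √(0.239608/103) = √0.002326290 = 0.048232.
For 95% confidence, z* = 1.960.
So ME = 0.0945.

ME = 0.0945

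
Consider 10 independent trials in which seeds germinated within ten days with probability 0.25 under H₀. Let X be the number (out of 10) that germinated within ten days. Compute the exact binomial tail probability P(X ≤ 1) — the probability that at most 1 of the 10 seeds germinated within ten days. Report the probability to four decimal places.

X is binomial with n = 10 and p = 0.25.
P(X ≤ 1) = C(10,0)·0.25^0·0.75^10 + C(10,1)·0.25^1·0.75^9.
= 0.056314 + 0.187712 = 0.2440.

P = 0.2440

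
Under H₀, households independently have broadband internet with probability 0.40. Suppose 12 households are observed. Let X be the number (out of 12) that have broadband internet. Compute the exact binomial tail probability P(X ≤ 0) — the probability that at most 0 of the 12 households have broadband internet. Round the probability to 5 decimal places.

X is binomial with n = 12 and p = 0.40.
P(X ≤ 0) = C(12,0)·0.40^0·0.60^12.
= 0.002177 = 0.00218.

P = 0.00218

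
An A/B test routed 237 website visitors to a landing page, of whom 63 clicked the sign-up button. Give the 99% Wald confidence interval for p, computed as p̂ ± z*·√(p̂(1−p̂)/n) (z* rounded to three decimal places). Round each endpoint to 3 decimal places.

(0.192, 0.340)

The sample proportion is 63/237 = 0.26582.
SE(p̂) = √(0.26582·0.73418/237) = 0.028696.
For 99% confidence, z* = 2.576.
Margin = 2.576·0.028696 = 0.07392.
Interval: 0.26582 ± 0.07392 → (0.192, 0.340).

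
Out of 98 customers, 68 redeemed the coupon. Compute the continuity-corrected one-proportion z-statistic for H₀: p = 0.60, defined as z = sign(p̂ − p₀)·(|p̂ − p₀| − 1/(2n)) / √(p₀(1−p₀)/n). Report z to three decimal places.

With x = 68 successes in n = 98, p̂ = 0.69388. p̂ − p₀ = 0.093878.
Continuity correction 1/(2n) = 1/196 = 0.005102.
Corrected numerator: |0.093878| − 0.005102 = 0.088776.
Under H₀, SE = √(p₀(1−p₀)/n) = √(0.60·0.40/98) = √0.002448980 = 0.049487.
z = (+)0.088776/0.049487 = 1.794.

z = 1.794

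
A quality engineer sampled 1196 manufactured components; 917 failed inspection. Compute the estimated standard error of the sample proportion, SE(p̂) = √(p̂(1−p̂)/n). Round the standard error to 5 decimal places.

SE = 0.01223

The sample proportion is 917/1196 = 0.76672.
p̂(1−p̂) = 0.76672·0.23328 = 0.178860.
SE = √(0.178860/1196) = √0.000149548 = 0.01223.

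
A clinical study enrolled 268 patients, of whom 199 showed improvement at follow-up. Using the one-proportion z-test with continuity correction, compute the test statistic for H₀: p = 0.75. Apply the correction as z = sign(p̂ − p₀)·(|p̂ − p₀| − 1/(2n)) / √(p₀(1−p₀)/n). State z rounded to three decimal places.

z = -0.212

The sample proportion is 199/268 = 0.74254. p̂ − p₀ = -0.007463.
Continuity correction 1/(2n) = 1/536 = 0.001866.
Corrected numerator: |-0.007463| − 0.001866 = 0.005597.
Null standard error: √(0.75·0.25/268) = √0.000699627 = 0.026450.
z = −0.005597/0.026450 = -0.212.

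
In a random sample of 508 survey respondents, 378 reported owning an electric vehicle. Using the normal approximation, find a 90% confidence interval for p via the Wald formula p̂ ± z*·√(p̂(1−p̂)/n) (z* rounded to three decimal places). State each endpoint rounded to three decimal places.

The sample proportion is 378/508 = 0.74409.
Standard error of p̂: √(0.190418/508) = √0.000374838 = 0.019361.
For 90% confidence, z* = 1.645.
Margin = 1.645·0.019361 = 0.03185.
So the interval runs from 0.712 to 0.776.

(0.712, 0.776)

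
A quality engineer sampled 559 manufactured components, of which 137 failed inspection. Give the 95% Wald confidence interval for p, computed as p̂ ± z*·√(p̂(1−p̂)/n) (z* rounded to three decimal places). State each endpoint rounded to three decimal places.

(0.209, 0.281)

The sample proportion is 137/559 = 0.24508.
SE = √(p̂(1−p̂)/n) = √(0.185016/559) = 0.018193.
z* = 1.960 at the 95% level.
Margin = 1.960·0.018193 = 0.03566.
CI: 0.24508 ± 0.03566 = (0.209, 0.281).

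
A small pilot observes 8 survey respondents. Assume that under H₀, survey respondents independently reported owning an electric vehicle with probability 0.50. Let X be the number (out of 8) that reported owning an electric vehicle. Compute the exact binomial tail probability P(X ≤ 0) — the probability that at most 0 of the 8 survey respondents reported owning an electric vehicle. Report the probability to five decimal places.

X is binomial with n = 8 and p = 0.50.
P(X ≤ 0) = C(8,0)·0.50^0·0.50^8.
= 0.003906 = 0.00391.

P = 0.00391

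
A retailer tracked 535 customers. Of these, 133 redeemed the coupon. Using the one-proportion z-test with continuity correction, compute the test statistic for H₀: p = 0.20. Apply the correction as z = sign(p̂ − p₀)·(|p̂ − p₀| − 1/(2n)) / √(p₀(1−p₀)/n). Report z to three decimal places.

p̂ = 133/535 = 0.24860. p̂ − p₀ = 0.048598.
Continuity correction 1/(2n) = 1/1070 = 0.000935.
Corrected numerator: |0.048598| − 0.000935 = 0.047663.
Null standard error: √(0.20·0.80/535) = √0.000299065 = 0.017294.
z = +0.047663/0.017294 = 2.756.

z = 2.756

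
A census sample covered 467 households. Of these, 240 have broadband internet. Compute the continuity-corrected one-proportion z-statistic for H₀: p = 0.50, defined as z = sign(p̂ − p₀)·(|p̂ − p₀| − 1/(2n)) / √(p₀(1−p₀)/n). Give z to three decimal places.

z = 0.555

Sample proportion p̂ = 240/467 = 0.51392. p̂ − p₀ = 0.013919.
Continuity correction 1/(2n) = 1/934 = 0.001071.
Corrected numerator: |0.013919| − 0.001071 = 0.012848.
SE₀ = √(0.50·0.50/467) = 0.023137.
z = (+)0.012848/0.023137 = 0.555.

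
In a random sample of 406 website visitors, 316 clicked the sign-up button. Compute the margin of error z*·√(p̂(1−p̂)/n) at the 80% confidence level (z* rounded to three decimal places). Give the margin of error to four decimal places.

ME = 0.0264

p̂ = 316/406 = 0.77833.
SE = √(p̂(1−p̂)/n) = √(0.172535/406) = 0.020615.
z* = 1.282 at the 80% level.
So ME = 0.0264.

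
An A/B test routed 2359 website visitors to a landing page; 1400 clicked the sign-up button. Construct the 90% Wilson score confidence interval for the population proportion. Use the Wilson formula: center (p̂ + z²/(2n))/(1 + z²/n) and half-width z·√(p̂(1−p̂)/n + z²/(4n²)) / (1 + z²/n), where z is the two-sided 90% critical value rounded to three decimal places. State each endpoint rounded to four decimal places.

p̂ = 1400/2359 = 0.59347; z = 1.645, so z² = 2.706025.
1 + z²/n = 1.001147.
Center = (0.59347 + 0.000574)/1.001147 = 0.59336.
Radicand: p̂(1−p̂)/n + z²/(4n²) = 0.000102273 + 0.000000122 = 0.000102395.
Half-width = 1.645·√0.000102395/1.001147 = 0.01663.
Interval: 0.59336 ± 0.01663 → (0.5767, 0.6100).

(0.5767, 0.6100)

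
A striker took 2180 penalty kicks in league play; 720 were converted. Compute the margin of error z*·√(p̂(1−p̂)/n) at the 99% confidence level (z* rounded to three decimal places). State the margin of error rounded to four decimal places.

Sample proportion p̂ = 720/2180 = 0.33028.
SE(p̂) = √(0.33028·0.66972/2180) = 0.010073.
The 99% critical value is z* = 2.576.
So ME = 0.0259.

ME = 0.0259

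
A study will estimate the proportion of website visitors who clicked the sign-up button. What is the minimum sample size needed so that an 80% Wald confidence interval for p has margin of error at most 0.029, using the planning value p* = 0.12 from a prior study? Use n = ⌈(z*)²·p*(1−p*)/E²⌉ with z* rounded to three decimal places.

n = 207

z* = 1.282 at the 80% level.
p*(1−p*) = 0.1056.
Required n before rounding: 1.643524 × 0.1056 / 0.029² = 206.369.
Rounding up, n = 207.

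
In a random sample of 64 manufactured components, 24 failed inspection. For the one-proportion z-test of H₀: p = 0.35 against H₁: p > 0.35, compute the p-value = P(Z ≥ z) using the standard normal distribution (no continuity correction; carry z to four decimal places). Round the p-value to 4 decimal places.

p-value = 0.3375

The sample proportion is 24/64 = 0.37500.
Under H₀, SE = √(p₀(1−p₀)/n) = √(0.35·0.65/64) = √0.003554687 = 0.059621.
Test statistic (full precision, shown to 4 dp): z = (24/64 − 0.35)/SE₀ ≈ 0.4193.
p-value = P(Z ≥ z) with z = 0.4193 → 0.3375.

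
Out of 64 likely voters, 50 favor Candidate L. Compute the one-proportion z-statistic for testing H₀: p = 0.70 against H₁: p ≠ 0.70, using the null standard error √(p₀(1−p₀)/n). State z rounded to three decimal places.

z = 1.418

p̂ = 50/64 = 0.78125.
Null standard error: √(0.70·0.30/64) = √0.003281250 = 0.057282.
z = (p̂ − p₀)/SE = (0.78125 − 0.70)/0.057282 = 1.418.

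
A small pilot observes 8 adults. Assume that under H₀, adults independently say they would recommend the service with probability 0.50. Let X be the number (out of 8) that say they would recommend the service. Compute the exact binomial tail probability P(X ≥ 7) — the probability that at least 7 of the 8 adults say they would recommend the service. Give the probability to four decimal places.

X ~ Binomial(n=8, p=0.50).
P(X ≥ 7) = C(8,7)·0.50^7·0.50^1 + C(8,8)·0.50^8·0.50^0.
= 0.031250 + 0.003906 = 0.0352.

P = 0.0352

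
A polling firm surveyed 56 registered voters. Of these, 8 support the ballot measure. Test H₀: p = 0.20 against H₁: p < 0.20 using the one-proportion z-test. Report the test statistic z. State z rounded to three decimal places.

The sample proportion is 8/56 = 0.14286.
SE₀ = √(0.20·0.80/56) = 0.053452.
z = (p̂ − p₀)/SE = (0.14286 − 0.20)/0.053452 = -1.069.

z = -1.069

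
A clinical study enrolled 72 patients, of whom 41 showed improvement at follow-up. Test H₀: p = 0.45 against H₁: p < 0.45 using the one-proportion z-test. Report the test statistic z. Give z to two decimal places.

With x = 41 successes in n = 72, p̂ = 0.56944.
SE₀ = √(0.45·0.55/72) = 0.058630.
z = (0.56944 − 0.45)/0.058630 = 0.11944/0.058630 = 2.04.

z = 2.04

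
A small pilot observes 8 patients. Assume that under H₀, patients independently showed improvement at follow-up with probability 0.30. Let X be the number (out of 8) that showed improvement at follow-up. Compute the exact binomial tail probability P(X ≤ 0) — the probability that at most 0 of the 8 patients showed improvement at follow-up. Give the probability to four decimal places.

X is binomial with n = 8 and p = 0.30.
P(X ≤ 0) = C(8,0)·0.30^0·0.70^8.
= 0.057648 = 0.0576.

P = 0.0576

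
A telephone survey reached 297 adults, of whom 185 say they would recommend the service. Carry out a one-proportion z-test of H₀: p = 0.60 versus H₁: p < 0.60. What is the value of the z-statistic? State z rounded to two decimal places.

p̂ = 185/297 = 0.62290.
Null standard error: √(0.60·0.40/297) = √0.000808081 = 0.028427.
z = (p̂ − p₀)/SE = (0.62290 − 0.60)/0.028427 = 0.81.

z = 0.81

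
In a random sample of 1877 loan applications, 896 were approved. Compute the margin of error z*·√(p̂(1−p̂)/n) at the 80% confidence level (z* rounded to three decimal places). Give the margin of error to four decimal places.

ME = 0.0148

Sample proportion p̂ = 896/1877 = 0.47736.
Standard error of p̂: √(0.249487/1877) = √0.000132918 = 0.011529.
z* = 1.282 at the 80% level.
ME = 1.282·0.011529 = 0.0148.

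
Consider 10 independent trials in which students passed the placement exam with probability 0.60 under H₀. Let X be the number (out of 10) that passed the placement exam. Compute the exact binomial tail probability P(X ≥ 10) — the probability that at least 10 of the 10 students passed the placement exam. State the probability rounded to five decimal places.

X is binomial with n = 10 and p = 0.60.
P(X ≥ 10) = C(10,10)·0.60^10·0.40^0.
= 0.006047 = 0.00605.

P = 0.00605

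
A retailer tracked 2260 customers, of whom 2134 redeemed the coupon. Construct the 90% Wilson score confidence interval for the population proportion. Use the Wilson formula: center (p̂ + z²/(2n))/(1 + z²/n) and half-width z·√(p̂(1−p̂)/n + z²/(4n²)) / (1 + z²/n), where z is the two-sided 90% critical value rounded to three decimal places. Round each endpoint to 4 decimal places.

(0.9358, 0.9517)

Here p̂ = 2134/2260 = 0.94425 and z = 1.645 (z² = 2.706025).
1 + z²/n = 1.001197.
Center = (0.94425 + 0.000599)/1.001197 = 0.94372.
Radicand: p̂(1−p̂)/n + z²/(4n²) = 0.000023294 + 0.000000132 = 0.000023426.
Half-width = 1.645·√0.000023426/1.001197 = 0.00795.
Interval: 0.94372 ± 0.00795 → (0.9358, 0.9517).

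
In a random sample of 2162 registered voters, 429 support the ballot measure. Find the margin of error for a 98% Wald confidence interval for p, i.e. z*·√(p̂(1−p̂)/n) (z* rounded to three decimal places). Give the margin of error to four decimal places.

With x = 429 successes in n = 2162, p̂ = 0.19843.
SE = √(p̂(1−p̂)/n) = √(0.159054/2162) = 0.008577.
z* = 2.326 at the 98% level.
So ME = 0.0200.

ME = 0.0200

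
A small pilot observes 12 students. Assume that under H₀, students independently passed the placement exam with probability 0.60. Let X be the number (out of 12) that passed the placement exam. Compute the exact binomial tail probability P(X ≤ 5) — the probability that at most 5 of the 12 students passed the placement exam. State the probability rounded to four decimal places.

P = 0.1582

X is binomial with n = 12 and p = 0.60.
P(X ≤ 5) = Σ_{j=0}^{5} C(12,j)·0.60^j·0.40^{12−j}.
= 0.000017 + 0.000302 + 0.002491 + 0.012457 + 0.042043 + 0.100902 = 0.1582.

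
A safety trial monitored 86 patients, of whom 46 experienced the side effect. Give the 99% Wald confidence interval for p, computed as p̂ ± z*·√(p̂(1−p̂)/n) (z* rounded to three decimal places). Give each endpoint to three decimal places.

With x = 46 successes in n = 86, p̂ = 0.53488.
SE(p̂) = √(0.53488·0.46512/86) = 0.053785.
For 99% confidence, z* = 2.576.
Margin = 2.576·0.053785 = 0.13855.
So the interval runs from 0.396 to 0.673.

(0.396, 0.673)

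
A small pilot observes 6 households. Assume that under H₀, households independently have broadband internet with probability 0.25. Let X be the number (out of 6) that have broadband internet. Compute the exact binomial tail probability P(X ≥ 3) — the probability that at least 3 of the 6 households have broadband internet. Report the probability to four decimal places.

P = 0.1694

X ~ Binomial(n=6, p=0.25).
P(X ≥ 3) = C(6,3)·0.25^3·0.75^3 + C(6,4)·0.25^4·0.75^2 + C(6,5)·0.25^5·0.75^1 + C(6,6)·0.25^6·0.75^0.
= 0.131836 + 0.032959 + 0.004395 + 0.000244 = 0.1694.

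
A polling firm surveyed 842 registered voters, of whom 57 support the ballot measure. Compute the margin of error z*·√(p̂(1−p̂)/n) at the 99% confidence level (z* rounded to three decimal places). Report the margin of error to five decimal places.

ME = 0.02230

Sample proportion p̂ = 57/842 = 0.06770.
Standard error of p̂: √(0.063113/842) = √0.000074956 = 0.008658.
The 99% critical value is z* = 2.576.
Margin of error = z*·SE = 2.576 × 0.008658 = 0.02230.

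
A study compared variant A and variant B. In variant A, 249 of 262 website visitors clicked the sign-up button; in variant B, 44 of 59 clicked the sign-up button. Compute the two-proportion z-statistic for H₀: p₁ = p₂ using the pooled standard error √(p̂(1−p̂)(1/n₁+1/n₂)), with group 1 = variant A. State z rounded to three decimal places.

z = 5.032

p̂₁ = 249/262 = 0.95038, p̂₂ = 44/59 = 0.74576.
Pooling: p̂ = 293/321 = 0.91277.
SE = √[p̂(1−p̂)(1/n₁+1/n₂)] = √[0.91277·0.08723·(1/262+1/59)] ≈ 0.040662.
z = (p̂₁ − p̂₂)/SE = (0.95038 − 0.74576)/0.040662 = 0.20462/0.040662 = 5.032.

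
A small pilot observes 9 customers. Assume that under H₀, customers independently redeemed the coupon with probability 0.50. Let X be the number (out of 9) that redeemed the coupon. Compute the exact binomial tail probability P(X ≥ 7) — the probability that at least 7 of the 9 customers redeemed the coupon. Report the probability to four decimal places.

X ~ Binomial(n=9, p=0.50).
P(X ≥ 7) = C(9,7)·0.50^7·0.50^2 + C(9,8)·0.50^8·0.50^1 + C(9,9)·0.50^9·0.50^0.
= 0.070312 + 0.017578 + 0.001953 = 0.0898.

P = 0.0898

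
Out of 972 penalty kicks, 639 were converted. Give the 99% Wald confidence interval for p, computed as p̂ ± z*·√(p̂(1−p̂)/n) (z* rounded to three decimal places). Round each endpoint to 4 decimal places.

p̂ = 639/972 = 0.65741.
Standard error of p̂: √(0.225223/972) = √0.000231711 = 0.015222.
For 99% confidence, z* = 2.576.
Margin of error: 2.576 × 0.015222 = 0.03921.
So the interval runs from 0.6182 to 0.6966.

(0.6182, 0.6966)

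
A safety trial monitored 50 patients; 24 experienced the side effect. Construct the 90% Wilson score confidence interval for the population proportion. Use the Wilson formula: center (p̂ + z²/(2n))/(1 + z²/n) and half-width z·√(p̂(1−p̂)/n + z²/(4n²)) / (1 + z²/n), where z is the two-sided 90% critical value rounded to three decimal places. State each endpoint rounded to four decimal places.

p̂ = 24/50 = 0.48000; z = 1.645, so z² = 2.706025.
1 + z²/n = 1.054121.
Adjusted center: (0.48000 + z²/(2n))/1.054121 = 0.48103.
Radicand: p̂(1−p̂)/n + z²/(4n²) = 0.004992000 + 0.000270603 = 0.005262603.
Half-width = z·√(radicand)/denom = 1.645·0.072544/1.054121 = 0.11321.
So the interval runs from 0.3678 to 0.5942.

(0.3678, 0.5942)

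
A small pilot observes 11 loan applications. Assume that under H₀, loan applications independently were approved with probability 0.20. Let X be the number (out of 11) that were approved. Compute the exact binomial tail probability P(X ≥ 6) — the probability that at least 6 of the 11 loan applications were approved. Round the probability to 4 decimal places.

X is binomial with n = 11 and p = 0.20.
P(X ≥ 6) = Σ_{j=6}^{11} C(11,j)·0.20^j·0.80^{11−j}.
= 0.009689 + 0.001730 + 0.000216 + 0.000018 + 0.000001 + 0.000000 = 0.0117.

P = 0.0117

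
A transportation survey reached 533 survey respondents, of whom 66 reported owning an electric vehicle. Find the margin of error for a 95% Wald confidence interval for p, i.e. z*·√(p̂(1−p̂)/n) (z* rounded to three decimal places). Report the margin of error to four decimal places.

ME = 0.0280

p̂ = 66/533 = 0.12383.
SE(p̂) = √(0.12383·0.87617/533) = 0.014267.
The 95% critical value is z* = 1.960.
ME = 1.960·0.014267 = 0.0280.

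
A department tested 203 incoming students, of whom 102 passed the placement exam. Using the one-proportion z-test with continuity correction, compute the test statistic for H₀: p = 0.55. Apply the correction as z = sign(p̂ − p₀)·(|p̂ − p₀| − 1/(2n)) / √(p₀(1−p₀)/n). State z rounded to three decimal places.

p̂ = 102/203 = 0.50246. p̂ − p₀ = -0.047537.
1/(2n) = 0.002463.
Corrected numerator: |-0.047537| − 0.002463 = 0.045074.
Null standard error: √(0.55·0.45/203) = √0.001219212 = 0.034917.
z = (−)0.045074/0.034917 = -1.291.

z = -1.291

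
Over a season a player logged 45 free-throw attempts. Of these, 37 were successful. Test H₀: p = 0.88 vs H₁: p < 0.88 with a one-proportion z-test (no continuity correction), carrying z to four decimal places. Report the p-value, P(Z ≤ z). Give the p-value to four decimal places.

With x = 37 successes in n = 45, p̂ = 0.82222.
Under H₀, SE = √(p₀(1−p₀)/n) = √(0.88·0.12/45) = √0.002346667 = 0.048442.
Test statistic (full precision, shown to 4 dp): z = (37/45 − 0.88)/SE₀ ≈ -1.1927.
From the standard normal, P(Z ≤ z) = 0.1165.

p-value = 0.1165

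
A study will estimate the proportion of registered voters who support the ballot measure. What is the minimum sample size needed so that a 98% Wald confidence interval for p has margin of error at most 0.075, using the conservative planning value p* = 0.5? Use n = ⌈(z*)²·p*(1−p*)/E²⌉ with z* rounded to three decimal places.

n = 241

The 98% critical value is z* = 2.326.
p*(1−p*) = 0.50·0.50 = 0.2500.
(z*)²·p*(1−p*)/E² = 5.410276·0.2500/0.005625 = 240.457.
⌈240.457⌉ = 241.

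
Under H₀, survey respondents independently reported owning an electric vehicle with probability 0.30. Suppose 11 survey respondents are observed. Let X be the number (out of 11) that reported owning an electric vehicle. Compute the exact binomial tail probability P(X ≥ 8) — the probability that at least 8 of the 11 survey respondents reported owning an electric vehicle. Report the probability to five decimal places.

X ~ Binomial(n=11, p=0.30).
P(X ≥ 8) = C(11,8)·0.30^8·0.70^3 + C(11,9)·0.30^9·0.70^2 + C(11,10)·0.30^10·0.70^1 + C(11,11)·0.30^11·0.70^0.
= 0.003713 + 0.000530 + 0.000045 + 0.000002 = 0.00429.

P = 0.00429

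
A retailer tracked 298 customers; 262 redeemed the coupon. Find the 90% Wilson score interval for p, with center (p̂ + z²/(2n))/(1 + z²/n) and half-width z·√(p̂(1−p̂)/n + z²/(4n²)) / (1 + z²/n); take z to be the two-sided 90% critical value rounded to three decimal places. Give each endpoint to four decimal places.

Here p̂ = 262/298 = 0.87919 and z = 1.645 (z² = 2.706025).
1 + z²/n = 1.009081.
Adjusted center: (0.87919 + z²/(2n))/1.009081 = 0.87578.
Radicand: p̂(1−p̂)/n + z²/(4n²) = 0.000356414 + 0.000007618 = 0.000364032.
Half-width = z·√(radicand)/denom = 1.645·0.019080/1.009081 = 0.03110.
CI: 0.87578 ± 0.03110 = (0.8447, 0.9069).

(0.8447, 0.9069)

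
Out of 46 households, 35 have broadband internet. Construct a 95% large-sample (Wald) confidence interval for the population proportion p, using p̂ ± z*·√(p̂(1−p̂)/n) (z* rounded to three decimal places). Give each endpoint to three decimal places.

(0.638, 0.884)

Sample proportion p̂ = 35/46 = 0.76087.
SE(p̂) = √(0.76087·0.23913/46) = 0.062892.
z* = 1.960 at the 95% level.
Margin = 1.960·0.062892 = 0.12327.
Interval: 0.76087 ± 0.12327 → (0.638, 0.884).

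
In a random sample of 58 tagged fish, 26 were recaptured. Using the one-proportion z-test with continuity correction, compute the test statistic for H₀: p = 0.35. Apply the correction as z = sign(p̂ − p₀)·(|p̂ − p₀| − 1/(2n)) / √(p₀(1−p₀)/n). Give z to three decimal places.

The sample proportion is 26/58 = 0.44828. p̂ − p₀ = 0.098276.
1/(2n) = 0.008621.
Corrected numerator: |0.098276| − 0.008621 = 0.089655.
SE₀ = √(0.35·0.65/58) = 0.062629.
z = +0.089655/0.062629 = 1.432.

z = 1.432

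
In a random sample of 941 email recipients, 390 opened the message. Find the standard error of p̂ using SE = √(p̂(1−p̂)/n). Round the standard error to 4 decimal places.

p̂ = 390/941 = 0.41445.
p̂(1−p̂) = 0.41445·0.58555 = 0.242681.
Dividing by n and taking the root: √0.000257897 = 0.0161.

SE = 0.0161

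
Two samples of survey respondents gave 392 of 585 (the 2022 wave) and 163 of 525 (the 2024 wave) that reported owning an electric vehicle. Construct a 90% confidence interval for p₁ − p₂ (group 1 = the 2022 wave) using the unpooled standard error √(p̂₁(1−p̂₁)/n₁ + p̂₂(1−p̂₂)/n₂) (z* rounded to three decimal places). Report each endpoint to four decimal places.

(0.3135, 0.4057)

p̂₁ = 392/585 = 0.67009, p̂₂ = 163/525 = 0.31048; p̂₁ − p̂₂ = 0.35961.
SE = √(0.000377899 + 0.000407773) = √0.000785672 = 0.028030.
The 90% critical value is z* = 1.645. Margin of error = 0.04611.
Interval: 0.35961 ± 0.04611 → (0.3135, 0.4057).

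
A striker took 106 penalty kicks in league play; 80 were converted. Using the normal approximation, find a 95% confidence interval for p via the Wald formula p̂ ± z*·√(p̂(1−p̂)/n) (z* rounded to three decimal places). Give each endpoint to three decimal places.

With x = 80 successes in n = 106, p̂ = 0.75472.
Standard error of p̂: √(0.185119/106) = √0.001746408 = 0.041790.
The 95% critical value is z* = 1.960.
Margin of error: 1.960 × 0.041790 = 0.08191.
Interval: 0.75472 ± 0.08191 → (0.673, 0.837).

(0.673, 0.837)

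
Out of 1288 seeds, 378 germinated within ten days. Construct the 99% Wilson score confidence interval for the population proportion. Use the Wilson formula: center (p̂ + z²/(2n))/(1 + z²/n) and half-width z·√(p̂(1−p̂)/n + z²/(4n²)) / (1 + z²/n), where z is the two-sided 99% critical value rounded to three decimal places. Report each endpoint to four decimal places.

Here p̂ = 378/1288 = 0.29348 and z = 2.576 (z² = 6.635776).
Denominator 1 + z²/n = 1 + 6.635776/1288 = 1.005152.
Center = (0.29348 + 0.002576)/1.005152 = 0.29454.
Radicand: p̂(1−p̂)/n + z²/(4n²) = 0.000160985 + 0.000001000 = 0.000161985.
Half-width = z·√(radicand)/denom = 2.576·0.012727/1.005152 = 0.03262.
Interval: 0.29454 ± 0.03262 → (0.2619, 0.3272).

(0.2619, 0.3272)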